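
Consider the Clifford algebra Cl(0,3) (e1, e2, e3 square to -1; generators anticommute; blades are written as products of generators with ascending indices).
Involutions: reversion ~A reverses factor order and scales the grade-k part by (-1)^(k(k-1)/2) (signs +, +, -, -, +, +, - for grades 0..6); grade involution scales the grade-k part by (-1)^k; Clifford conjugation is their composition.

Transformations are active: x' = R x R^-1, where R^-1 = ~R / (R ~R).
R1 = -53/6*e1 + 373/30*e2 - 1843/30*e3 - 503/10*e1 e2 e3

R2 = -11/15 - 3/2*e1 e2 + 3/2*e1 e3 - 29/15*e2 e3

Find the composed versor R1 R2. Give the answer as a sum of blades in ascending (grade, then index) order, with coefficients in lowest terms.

Distribute over the terms of R1 (each basis-blade product reordered to ascending indices, repeated generators contracted through their squares):
(-53/6*e1) R2 = 583/90*e1 - 53/4*e2 + 53/4*e3 + 1537/90*e1 e2 e3
(373/30*e2) R2 = -373/20*e1 - 4103/450*e2 + 10817/450*e3 - 373/20*e1 e2 e3
(-1843/30*e3) R2 = -1843/20*e1 + 53447/450*e2 + 20273/450*e3 + 1843/20*e1 e2 e3
(-503/10*e1 e2 e3) R2 = -14587/150*e1 - 1509/20*e2 - 1509/20*e3 + 5533/150*e1 e2 e3
Summing the partial products and collecting blades:
Answer: -45353/225*e1 + 3143/150*e2 + 62/9*e3 + 57359/450*e1 e2 e3


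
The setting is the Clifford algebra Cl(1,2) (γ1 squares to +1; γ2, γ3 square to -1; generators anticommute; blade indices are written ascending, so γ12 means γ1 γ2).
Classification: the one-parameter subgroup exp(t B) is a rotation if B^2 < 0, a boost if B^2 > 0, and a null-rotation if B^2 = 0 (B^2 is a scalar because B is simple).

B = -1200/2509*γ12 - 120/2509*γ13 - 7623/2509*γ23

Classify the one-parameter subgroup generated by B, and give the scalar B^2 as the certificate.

B^2 term by term: the squares give (-1200/2509)^2*(γ12)^2 + (-120/2509)^2*(γ13)^2 + (-7623/2509)^2*(γ23)^2 = 1440000/6295081*(+1) + 14400/6295081*(+1) + 58110129/6295081*(-1) = -9 (each basis 2-blade squares to minus the product of its generators' squares); cross terms between blades sharing an index anticommute and cancel. So B^2 = -9.
Answer: rotation, certificate B^2 = -9. B^2 = -9 is basis-independent, so its sign is the whole story.


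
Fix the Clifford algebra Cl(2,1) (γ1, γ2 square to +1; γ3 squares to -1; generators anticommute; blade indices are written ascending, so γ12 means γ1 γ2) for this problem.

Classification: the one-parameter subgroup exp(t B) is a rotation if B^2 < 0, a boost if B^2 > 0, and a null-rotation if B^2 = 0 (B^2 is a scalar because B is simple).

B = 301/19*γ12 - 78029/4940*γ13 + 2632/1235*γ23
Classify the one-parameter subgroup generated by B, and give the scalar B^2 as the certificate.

B^2 term by term: the squares give (301/19)^2*(γ12)^2 + (-78029/4940)^2*(γ13)^2 + (2632/1235)^2*(γ23)^2 = 90601/361*(-1) + 6088524841/24403600*(+1) + 6927424/1525225*(+1) = 49/16 (each basis 2-blade squares to minus the product of its generators' squares); cross terms between blades sharing an index anticommute and cancel. So B^2 = 49/16.
Answer: boost, certificate B^2 = 49/16. Certificate logic: 49/16 is a conjugation-invariant scalar, so its sign fixes rotation versus boost versus null-rotation outright.


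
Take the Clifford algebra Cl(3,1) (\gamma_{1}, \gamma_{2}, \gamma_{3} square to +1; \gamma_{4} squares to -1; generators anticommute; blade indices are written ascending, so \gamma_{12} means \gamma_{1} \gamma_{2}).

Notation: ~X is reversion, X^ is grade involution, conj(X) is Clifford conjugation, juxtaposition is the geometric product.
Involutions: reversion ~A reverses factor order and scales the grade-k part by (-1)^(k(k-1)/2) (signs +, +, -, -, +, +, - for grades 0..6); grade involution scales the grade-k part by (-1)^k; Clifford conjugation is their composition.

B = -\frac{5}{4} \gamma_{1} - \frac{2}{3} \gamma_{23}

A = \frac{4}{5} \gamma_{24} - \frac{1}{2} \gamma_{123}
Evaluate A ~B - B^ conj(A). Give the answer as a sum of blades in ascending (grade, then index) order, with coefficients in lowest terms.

first term: \frac{1}{3} \gamma_{1} + \frac{5}{8} \gamma_{23} + \frac{8}{15} \gamma_{34} - \gamma_{124}
second term: -\frac{1}{3} \gamma_{1} - \frac{5}{8} \gamma_{23} - \frac{8}{15} \gamma_{34} - \gamma_{124}
Answer: \frac{2}{3} \gamma_{1} + \frac{5}{4} \gamma_{23} + \frac{16}{15} \gamma_{34}


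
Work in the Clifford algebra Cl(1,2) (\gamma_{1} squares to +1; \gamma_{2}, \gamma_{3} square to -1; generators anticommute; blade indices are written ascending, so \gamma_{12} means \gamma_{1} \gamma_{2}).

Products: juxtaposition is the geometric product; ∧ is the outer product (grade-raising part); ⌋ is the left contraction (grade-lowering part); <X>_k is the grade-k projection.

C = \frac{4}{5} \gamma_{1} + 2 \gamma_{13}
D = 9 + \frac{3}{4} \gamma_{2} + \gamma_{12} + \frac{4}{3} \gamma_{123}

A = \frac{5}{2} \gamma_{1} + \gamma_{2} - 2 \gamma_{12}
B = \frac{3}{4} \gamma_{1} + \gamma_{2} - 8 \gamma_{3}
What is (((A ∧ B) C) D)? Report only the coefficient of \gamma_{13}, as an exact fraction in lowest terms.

step 1: \frac{7}{4} \gamma_{12} - 20 \gamma_{13} - 8 \gamma_{23} + 16 \gamma_{123}
step 2: -40 - \frac{167}{5} \gamma_{2} + 16 \gamma_{3} + 16 \gamma_{12} + \frac{93}{10} \gamma_{23} - \frac{32}{5} \gamma_{123}
step 3: -\frac{3725}{12} - \frac{289}{5} \gamma_{1} - \frac{1653}{5} \gamma_{2} + \frac{19909}{120} \gamma_{3} + \frac{248}{3} \gamma_{12} - \frac{1201}{30} \gamma_{13} + \frac{717}{10} \gamma_{23} - \frac{1424}{15} \gamma_{123}
Answer: -\frac{1201}{30}


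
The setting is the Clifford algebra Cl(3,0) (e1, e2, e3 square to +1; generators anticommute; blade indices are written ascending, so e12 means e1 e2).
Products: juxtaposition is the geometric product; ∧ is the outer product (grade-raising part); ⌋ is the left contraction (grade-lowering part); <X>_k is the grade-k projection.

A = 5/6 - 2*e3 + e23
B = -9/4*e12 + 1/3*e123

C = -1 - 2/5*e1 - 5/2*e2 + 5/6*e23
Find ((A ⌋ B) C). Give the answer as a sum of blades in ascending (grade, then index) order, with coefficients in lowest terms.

step 1: -1/3*e1 - 61/24*e12 + 5/18*e123
step 2: 2/15 + 2789/432*e1 - 61/60*e2 + 27/8*e12 - 205/144*e13 - 1/9*e23 - 5/9*e123
Answer: 2/15 + 2789/432*e1 - 61/60*e2 + 27/8*e12 - 205/144*e13 - 1/9*e23 - 5/9*e123


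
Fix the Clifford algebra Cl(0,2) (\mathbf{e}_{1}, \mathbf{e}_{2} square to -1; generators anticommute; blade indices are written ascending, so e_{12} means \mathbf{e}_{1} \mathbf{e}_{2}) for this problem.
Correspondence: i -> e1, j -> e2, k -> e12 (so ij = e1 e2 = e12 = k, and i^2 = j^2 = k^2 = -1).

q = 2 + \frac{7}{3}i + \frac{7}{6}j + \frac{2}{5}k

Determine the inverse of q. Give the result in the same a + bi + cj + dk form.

In blades: q = 2 + \frac{7}{3} e_{1} + \frac{7}{6} e_{2} + \frac{2}{5} e_{12}.
With qbar = 2 - \frac{7}{3} e_{1} - \frac{7}{6} e_{2} - \frac{2}{5} e_{12} (scalar fixed, mapped units negated), q qbar = \frac{9869}{900} (the sum of squared coefficients), so q^-1 = qbar / (\frac{9869}{900}) = \frac{1800}{9869} - \frac{2100}{9869} e_{1} - \frac{1050}{9869} e_{2} - \frac{360}{9869} e_{12}; translating back:
Answer: \frac{1800}{9869} - \frac{2100}{9869}i - \frac{1050}{9869}j - \frac{360}{9869}k


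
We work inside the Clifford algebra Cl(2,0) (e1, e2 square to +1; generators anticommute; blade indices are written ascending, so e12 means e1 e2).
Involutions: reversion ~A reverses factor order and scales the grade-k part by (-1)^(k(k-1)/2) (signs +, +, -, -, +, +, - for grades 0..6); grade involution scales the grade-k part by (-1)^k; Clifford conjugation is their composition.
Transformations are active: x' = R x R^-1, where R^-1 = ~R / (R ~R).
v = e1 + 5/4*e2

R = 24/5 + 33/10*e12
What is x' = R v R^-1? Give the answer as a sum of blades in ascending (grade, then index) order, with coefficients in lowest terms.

~R = 24/5 - 33/10*e12, and R ~R = 3393/100, so R^-1 = ~R / (3393/100).
R v = 357/40*e1 + 27/10*e2
Answer: 575/377*e1 - 733/1508*e2


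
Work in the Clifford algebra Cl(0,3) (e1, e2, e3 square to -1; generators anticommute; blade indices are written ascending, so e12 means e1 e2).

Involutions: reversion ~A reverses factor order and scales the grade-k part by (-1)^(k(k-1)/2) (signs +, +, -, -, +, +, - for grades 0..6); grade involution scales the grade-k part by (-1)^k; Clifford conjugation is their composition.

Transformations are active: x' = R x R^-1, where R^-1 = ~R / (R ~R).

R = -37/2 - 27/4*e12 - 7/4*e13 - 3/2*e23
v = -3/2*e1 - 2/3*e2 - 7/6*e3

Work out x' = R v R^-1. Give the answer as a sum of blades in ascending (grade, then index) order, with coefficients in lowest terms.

~R = -37/2 + 27/4*e12 + 7/4*e13 + 3/2*e23, and R ~R = 3145/8, so R^-1 = ~R / (3145/8).
R v = 509/24*e1 + 497/24*e2 + 605/24*e3 + 215/24*e123
Answer: -10651/18870*e1 - 22693/18870*e2 - 56/37*e3


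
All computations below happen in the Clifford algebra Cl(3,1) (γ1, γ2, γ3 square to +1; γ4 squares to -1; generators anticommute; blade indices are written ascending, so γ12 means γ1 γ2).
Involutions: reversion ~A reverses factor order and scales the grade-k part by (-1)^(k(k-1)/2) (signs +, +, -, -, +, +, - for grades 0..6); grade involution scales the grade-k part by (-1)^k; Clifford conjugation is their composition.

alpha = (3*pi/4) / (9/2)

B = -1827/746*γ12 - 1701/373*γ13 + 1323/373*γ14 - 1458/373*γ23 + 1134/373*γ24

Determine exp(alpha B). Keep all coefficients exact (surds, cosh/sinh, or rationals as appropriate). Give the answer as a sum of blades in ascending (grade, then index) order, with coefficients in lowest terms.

B^2 term by term: the squares give (-1827/746)^2*(γ12)^2 + (-1701/373)^2*(γ13)^2 + (1323/373)^2*(γ14)^2 + (-1458/373)^2*(γ23)^2 + (1134/373)^2*(γ24)^2 = 3337929/556516*(-1) + 2893401/139129*(-1) + 1750329/139129*(+1) + 2125764/139129*(-1) + 1285956/139129*(+1) = -81/4 (each basis 2-blade squares to minus the product of its generators' squares); cross terms between blades sharing an index anticommute and cancel; the commuting (index-disjoint) pairs give grade-4 terms 2*c*c'*(blade product), which cancel blade by blade — γ1234: 3857868/139129 - 3857868/139129 = 0 — confirming B is simple. So B^2 = -81/4.
B^2 = -81/4 — circular case — the even/odd split gives cos and sin: l = 9/2, alpha*l = 3*pi/4, so exp(alpha B) = cos(3*pi/4) + (sin(3*pi/4)/(9/2))*B = -sqrt(2)/2 + (sqrt(2)/9)*B.
Answer: -sqrt(2)/2 - 203*sqrt(2)/746*γ12 - 189*sqrt(2)/373*γ13 + 147*sqrt(2)/373*γ14 - 162*sqrt(2)/373*γ23 + 126*sqrt(2)/373*γ24


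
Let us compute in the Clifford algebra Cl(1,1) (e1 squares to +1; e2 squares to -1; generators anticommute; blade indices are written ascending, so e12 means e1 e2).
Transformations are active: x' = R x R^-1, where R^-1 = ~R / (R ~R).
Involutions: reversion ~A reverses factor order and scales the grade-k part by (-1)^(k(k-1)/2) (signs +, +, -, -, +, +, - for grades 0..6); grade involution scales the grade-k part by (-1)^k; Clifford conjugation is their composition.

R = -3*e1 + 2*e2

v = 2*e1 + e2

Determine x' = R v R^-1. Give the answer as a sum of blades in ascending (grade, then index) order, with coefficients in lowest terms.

~R = -3*e1 + 2*e2, and R ~R = 5, so R^-1 = ~R / (5).
R v = -8 - 7*e12
Answer: 38/5*e1 - 37/5*e2


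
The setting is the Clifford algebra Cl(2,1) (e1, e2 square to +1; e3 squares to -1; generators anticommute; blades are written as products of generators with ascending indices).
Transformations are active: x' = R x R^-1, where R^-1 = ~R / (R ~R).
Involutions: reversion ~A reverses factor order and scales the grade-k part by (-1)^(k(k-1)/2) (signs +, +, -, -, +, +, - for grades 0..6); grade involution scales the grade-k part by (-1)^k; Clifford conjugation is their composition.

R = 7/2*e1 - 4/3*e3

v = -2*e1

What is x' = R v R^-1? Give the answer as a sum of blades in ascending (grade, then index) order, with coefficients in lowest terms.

~R = 7/2*e1 - 4/3*e3, and R ~R = 377/36, so R^-1 = ~R / (377/36).
R v = -7 - 8/3*e1 e3
Answer: -1010/377*e1 + 672/377*e3


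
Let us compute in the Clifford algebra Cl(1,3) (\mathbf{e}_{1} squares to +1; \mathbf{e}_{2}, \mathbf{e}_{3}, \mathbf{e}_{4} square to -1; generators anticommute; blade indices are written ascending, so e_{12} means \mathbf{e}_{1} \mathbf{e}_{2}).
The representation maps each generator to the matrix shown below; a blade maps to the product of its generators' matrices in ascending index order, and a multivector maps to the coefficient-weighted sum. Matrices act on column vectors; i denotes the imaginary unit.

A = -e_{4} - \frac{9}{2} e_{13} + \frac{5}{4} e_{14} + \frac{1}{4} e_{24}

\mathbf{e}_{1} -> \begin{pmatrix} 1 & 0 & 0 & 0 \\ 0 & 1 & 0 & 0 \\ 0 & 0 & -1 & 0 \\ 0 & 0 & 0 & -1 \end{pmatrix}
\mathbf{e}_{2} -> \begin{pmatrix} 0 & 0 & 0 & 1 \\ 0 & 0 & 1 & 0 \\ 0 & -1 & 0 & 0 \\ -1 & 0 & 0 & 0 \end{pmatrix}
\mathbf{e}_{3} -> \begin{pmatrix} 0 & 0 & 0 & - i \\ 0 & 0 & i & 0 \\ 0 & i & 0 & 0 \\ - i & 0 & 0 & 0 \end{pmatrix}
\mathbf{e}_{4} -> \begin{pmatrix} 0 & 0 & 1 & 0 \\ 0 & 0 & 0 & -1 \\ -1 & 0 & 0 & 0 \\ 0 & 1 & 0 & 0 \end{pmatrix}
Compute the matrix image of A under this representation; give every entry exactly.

Bivector images (products of the table entries): rho(e_{13}) = rho(\mathbf{e}_{1})rho(\mathbf{e}_{3}) = \begin{pmatrix} 0 & 0 & 0 & - i \\ 0 & 0 & i & 0 \\ 0 & - i & 0 & 0 \\ i & 0 & 0 & 0 \end{pmatrix}; rho(e_{14}) = rho(\mathbf{e}_{1})rho(\mathbf{e}_{4}) = \begin{pmatrix} 0 & 0 & 1 & 0 \\ 0 & 0 & 0 & -1 \\ 1 & 0 & 0 & 0 \\ 0 & -1 & 0 & 0 \end{pmatrix}; rho(e_{24}) = rho(\mathbf{e}_{2})rho(\mathbf{e}_{4}) = \begin{pmatrix} 0 & 1 & 0 & 0 \\ -1 & 0 & 0 & 0 \\ 0 & 0 & 0 & 1 \\ 0 & 0 & -1 & 0 \end{pmatrix}.
M = (-1)*rho(e_{4}) + (-\frac{9}{2})*rho(e_{13}) + (\frac{5}{4})*rho(e_{14}) + (\frac{1}{4})*rho(e_{24}), summed entrywise:
Answer: \begin{pmatrix} 0 & \frac{1}{4} & \frac{1}{4} & \frac{9 i}{2} \\ - \frac{1}{4} & 0 & - \frac{9 i}{2} & - \frac{1}{4} \\ \frac{9}{4} & \frac{9 i}{2} & 0 & \frac{1}{4} \\ - \frac{9 i}{2} & - \frac{9}{4} & - \frac{1}{4} & 0 \end{pmatrix}


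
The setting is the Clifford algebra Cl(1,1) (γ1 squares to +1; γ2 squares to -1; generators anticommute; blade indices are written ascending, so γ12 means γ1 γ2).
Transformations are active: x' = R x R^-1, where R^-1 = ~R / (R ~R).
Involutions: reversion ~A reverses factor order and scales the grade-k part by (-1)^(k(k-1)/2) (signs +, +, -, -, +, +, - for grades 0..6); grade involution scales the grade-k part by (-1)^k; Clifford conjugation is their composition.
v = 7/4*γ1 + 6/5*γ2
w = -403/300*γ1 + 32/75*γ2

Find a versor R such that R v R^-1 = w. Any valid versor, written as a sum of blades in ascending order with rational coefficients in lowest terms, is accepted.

Since q(v) = q(w) = 649/400, the sum R = v + w = 61/150*γ1 + 122/75*γ2 does the job whenever invertible.
Answer: 61/150*γ1 + 122/75*γ2


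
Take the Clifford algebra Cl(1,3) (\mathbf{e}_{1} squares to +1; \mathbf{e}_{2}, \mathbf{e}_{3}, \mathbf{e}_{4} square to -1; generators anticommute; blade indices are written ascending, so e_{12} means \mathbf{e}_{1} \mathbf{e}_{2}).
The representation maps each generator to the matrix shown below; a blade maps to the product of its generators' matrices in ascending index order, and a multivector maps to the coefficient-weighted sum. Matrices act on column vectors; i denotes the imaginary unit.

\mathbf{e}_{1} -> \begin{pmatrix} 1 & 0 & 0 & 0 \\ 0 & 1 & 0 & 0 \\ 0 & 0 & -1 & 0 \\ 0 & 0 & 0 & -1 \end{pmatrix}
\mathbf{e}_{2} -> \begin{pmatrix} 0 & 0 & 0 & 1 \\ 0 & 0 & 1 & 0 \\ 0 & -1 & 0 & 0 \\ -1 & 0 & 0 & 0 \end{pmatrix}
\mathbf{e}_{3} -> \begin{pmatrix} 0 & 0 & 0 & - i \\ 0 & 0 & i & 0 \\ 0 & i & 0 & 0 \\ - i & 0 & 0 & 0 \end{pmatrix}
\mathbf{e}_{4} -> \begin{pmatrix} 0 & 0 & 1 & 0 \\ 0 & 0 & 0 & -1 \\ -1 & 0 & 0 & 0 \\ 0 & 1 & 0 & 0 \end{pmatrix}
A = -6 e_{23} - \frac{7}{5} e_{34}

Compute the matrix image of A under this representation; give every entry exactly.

Bivector images (products of the table entries): rho(e_{23}) = rho(\mathbf{e}_{2})rho(\mathbf{e}_{3}) = \begin{pmatrix} - i & 0 & 0 & 0 \\ 0 & i & 0 & 0 \\ 0 & 0 & - i & 0 \\ 0 & 0 & 0 & i \end{pmatrix}; rho(e_{34}) = rho(\mathbf{e}_{3})rho(\mathbf{e}_{4}) = \begin{pmatrix} 0 & - i & 0 & 0 \\ - i & 0 & 0 & 0 \\ 0 & 0 & 0 & - i \\ 0 & 0 & - i & 0 \end{pmatrix}.
M = (-6)*rho(e_{23}) + (-\frac{7}{5})*rho(e_{34}), summed entrywise:
Answer: \begin{pmatrix} 6 i & \frac{7 i}{5} & 0 & 0 \\ \frac{7 i}{5} & - 6 i & 0 & 0 \\ 0 & 0 & 6 i & \frac{7 i}{5} \\ 0 & 0 & \frac{7 i}{5} & - 6 i \end{pmatrix}


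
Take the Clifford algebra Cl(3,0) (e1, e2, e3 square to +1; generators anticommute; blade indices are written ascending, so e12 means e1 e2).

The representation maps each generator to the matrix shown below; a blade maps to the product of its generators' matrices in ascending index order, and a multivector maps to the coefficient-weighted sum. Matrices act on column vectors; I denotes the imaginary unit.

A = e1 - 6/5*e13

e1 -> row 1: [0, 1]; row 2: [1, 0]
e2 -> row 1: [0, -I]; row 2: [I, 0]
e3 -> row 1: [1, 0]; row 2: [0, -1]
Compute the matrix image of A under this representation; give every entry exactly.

Bivector images (products of the table entries): rho(e13) = rho(e1)rho(e3) = row 1: [0, -1]; row 2: [1, 0].
M = (1)*rho(e1) + (-6/5)*rho(e13), summed entrywise:
Answer: row 1: [0, 11/5]; row 2: [-1/5, 0]


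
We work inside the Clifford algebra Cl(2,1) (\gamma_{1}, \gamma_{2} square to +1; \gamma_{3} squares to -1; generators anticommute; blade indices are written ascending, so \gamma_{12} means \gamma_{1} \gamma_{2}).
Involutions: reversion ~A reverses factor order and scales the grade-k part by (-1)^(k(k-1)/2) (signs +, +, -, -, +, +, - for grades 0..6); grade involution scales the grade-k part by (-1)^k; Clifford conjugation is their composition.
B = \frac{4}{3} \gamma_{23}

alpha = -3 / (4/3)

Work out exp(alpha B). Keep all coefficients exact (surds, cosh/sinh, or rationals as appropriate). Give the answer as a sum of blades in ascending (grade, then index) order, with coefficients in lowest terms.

B^2 = (\frac{4}{3})^2*(\gamma_{23})^2 = \frac{16}{9}*(+1) = \frac{16}{9} (a basis 2-blade squares to minus the product of its generators' squares).
B^2 = \frac{16}{9} — since the square is positive, the closed form is hyperbolic: l = \frac{4}{3}, alpha*l = -3, so exp(alpha B) = cosh(-3) + (sinh(-3)/(\frac{4}{3}))*B = \cosh{\left(3 \right)} + (- \frac{3 \sinh{\left(3 \right)}}{4})*B.
Answer: \cosh{\left(3 \right)} - \sinh{\left(3 \right)} \gamma_{23}


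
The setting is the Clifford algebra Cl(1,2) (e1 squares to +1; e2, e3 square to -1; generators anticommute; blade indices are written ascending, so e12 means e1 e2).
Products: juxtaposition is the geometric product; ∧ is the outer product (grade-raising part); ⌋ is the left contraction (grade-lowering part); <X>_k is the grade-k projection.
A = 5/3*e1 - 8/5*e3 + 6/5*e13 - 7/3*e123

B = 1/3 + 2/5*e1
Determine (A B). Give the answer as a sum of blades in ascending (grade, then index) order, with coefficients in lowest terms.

step 1: 2/3 + 5/9*e1 - 76/75*e3 + 26/25*e13 - 14/15*e23 - 7/9*e123
Answer: 2/3 + 5/9*e1 - 76/75*e3 + 26/25*e13 - 14/15*e23 - 7/9*e123


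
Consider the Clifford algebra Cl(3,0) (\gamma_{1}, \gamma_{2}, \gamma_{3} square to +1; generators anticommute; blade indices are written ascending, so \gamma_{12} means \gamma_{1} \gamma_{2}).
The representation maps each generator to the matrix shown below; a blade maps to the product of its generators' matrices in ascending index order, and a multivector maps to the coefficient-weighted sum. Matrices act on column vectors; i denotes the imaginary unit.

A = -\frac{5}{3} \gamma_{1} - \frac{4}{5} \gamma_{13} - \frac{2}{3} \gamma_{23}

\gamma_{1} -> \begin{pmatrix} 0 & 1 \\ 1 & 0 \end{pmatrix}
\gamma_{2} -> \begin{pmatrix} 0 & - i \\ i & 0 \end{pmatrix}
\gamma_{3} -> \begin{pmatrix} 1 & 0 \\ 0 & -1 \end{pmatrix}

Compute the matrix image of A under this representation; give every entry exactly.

Bivector images (products of the table entries): rho(\gamma_{13}) = rho(\gamma_{1})rho(\gamma_{3}) = \begin{pmatrix} 0 & -1 \\ 1 & 0 \end{pmatrix}; rho(\gamma_{23}) = rho(\gamma_{2})rho(\gamma_{3}) = \begin{pmatrix} 0 & i \\ i & 0 \end{pmatrix}.
M = (-\frac{5}{3})*rho(\gamma_{1}) + (-\frac{4}{5})*rho(\gamma_{13}) + (-\frac{2}{3})*rho(\gamma_{23}), summed entrywise:
Answer: \begin{pmatrix} 0 & - \frac{13}{15} - \frac{2 i}{3} \\ - \frac{37}{15} - \frac{2 i}{3} & 0 \end{pmatrix}


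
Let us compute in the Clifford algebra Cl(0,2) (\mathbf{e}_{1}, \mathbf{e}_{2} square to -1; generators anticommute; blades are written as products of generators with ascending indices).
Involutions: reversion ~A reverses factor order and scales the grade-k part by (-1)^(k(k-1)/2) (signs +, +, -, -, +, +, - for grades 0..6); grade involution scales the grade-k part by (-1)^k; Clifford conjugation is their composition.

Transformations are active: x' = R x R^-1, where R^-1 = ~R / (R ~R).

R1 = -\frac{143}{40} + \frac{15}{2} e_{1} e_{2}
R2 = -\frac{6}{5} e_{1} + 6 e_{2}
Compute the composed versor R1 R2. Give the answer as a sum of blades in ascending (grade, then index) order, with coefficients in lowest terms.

Distribute over the terms of R1 (each basis-blade product reordered to ascending indices, repeated generators contracted through their squares):
(-\frac{143}{40}) R2 = \frac{429}{100} e_{1} - \frac{429}{20} e_{2}
(\frac{15}{2} e_{1} e_{2}) R2 = -45 e_{1} - 9 e_{2}
Summing the partial products and collecting blades:
Answer: -\frac{4071}{100} e_{1} - \frac{609}{20} e_{2}


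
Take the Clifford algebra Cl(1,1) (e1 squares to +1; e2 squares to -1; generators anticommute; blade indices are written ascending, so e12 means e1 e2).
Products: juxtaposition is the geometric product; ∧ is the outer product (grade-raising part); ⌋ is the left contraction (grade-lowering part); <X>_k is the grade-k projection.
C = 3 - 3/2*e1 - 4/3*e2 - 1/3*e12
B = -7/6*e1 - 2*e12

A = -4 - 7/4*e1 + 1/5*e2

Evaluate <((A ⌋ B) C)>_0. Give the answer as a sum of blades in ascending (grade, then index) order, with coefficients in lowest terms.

step 1: 49/24 + 64/15*e1 + 7/2*e2 + 8*e12
step 2: 69/40 + 1539/80*e1 + 826/45*e2 + 8237/360*e12
step 3: 69/40
Answer: 69/40


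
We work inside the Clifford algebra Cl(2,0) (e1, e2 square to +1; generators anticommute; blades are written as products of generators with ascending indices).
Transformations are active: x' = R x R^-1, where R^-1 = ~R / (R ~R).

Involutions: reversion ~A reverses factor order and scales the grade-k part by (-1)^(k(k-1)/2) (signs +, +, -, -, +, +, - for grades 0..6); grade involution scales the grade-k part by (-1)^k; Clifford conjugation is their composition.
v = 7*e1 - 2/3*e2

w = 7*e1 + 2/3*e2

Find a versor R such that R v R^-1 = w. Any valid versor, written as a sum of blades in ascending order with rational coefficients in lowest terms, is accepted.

Sketch: the shared square 445/9 makes R = v + w = 14*e1 the natural versor; its sandwich fixes that direction, negates (v - w)/2, and sends v to w.
Answer: 14*e1


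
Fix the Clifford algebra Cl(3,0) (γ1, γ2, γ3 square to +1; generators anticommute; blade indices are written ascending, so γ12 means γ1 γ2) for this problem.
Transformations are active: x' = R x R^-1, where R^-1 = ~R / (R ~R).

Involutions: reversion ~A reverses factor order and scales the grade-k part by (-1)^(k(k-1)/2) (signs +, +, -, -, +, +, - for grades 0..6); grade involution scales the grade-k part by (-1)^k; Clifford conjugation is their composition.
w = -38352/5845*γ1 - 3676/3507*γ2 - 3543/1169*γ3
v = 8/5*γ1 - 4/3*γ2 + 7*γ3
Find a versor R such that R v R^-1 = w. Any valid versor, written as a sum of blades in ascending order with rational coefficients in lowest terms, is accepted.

A norm check does it: q(v) = q(w) = 12001/225, hence R = v + w = -5800/1169*γ1 - 2784/1169*γ2 + 4640/1169*γ3 realises the map — parallel part kept, (v - w)/2 negated, v carried to w.
Answer: -5800/1169*γ1 - 2784/1169*γ2 + 4640/1169*γ3


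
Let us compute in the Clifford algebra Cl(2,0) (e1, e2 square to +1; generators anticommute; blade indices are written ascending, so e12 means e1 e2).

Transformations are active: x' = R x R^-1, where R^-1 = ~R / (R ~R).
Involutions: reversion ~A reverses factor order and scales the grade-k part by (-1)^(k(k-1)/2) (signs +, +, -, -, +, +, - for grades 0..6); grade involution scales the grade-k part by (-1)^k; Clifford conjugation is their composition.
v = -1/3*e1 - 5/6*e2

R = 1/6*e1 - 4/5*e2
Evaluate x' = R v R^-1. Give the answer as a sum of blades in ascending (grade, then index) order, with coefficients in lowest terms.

~R = 1/6*e1 - 4/5*e2, and R ~R = 601/900, so R^-1 = ~R / (601/900).
R v = 11/18 - 73/180*e12
Answer: 1151/1803*e1 - 2275/3606*e2


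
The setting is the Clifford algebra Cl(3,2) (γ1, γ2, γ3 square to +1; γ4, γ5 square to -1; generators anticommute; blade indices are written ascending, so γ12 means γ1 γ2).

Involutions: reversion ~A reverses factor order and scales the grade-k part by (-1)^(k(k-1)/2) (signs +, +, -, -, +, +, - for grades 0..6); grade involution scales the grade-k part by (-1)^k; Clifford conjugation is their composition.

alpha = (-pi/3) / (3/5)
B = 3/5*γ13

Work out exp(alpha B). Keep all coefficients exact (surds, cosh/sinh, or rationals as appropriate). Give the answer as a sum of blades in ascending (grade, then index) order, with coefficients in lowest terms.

B^2 = (3/5)^2*(γ13)^2 = 9/25*(-1) = -9/25 (a basis 2-blade squares to minus the product of its generators' squares).
B^2 = -9/25 — the negative square puts this in the circular regime; l = 3/5, alpha*l = -pi/3, so exp(alpha B) = cos(-pi/3) + (sin(-pi/3)/(3/5))*B = 1/2 + (-5*sqrt(3)/6)*B.
Answer: 1/2 - sqrt(3)/2*γ13


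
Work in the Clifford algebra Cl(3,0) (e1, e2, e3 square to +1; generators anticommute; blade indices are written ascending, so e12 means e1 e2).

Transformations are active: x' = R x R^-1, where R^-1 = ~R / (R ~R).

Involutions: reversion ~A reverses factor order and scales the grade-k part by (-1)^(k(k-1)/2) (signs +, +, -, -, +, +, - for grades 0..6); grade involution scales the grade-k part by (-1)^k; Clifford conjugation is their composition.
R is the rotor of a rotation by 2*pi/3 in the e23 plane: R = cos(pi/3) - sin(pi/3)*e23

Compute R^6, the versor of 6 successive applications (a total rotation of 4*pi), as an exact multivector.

Half-angle bookkeeping: 6 applications in e23 add up to rotor phase 6*pi/3 = 2*pi, so R^6 = cos(2*pi) - sin(2*pi)*e23.
cos(2*pi) = 1 and sin(2*pi) = 0, so R^6 = 1. The total rotation 4*pi is 2 full turns, so every vector returns to itself, yet the rotor is +1, back on the identity sheet (an even number of 2*pi turns).
Answer: 1


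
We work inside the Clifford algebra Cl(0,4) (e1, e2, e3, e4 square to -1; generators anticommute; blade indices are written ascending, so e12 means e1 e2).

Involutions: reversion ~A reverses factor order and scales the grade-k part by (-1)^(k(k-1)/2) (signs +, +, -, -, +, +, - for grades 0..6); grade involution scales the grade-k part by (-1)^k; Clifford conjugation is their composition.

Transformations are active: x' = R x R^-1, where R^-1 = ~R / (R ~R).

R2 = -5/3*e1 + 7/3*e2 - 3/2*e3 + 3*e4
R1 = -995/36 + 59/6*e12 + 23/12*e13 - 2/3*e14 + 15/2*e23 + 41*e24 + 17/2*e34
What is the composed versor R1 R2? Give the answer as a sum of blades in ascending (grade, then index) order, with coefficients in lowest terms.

Distribute over the terms of R2 (each basis-blade product reordered to ascending indices, repeated generators contracted through their squares):
R1 (-5/3*e1) = 4975/108*e1 - 295/18*e2 - 115/36*e3 + 10/9*e4 - 25/2*e123 - 205/3*e124 - 85/6*e134
R1 (7/3*e2) = -413/18*e1 - 6965/108*e2 + 35/2*e3 + 287/3*e4 - 161/36*e123 + 14/9*e124 + 119/6*e234
R1 (-3/2*e3) = 23/8*e1 + 45/4*e2 + 995/24*e3 - 51/4*e4 - 59/4*e123 - e134 + 123/2*e234
R1 (3*e4) = 2*e1 - 123*e2 - 51/2*e3 - 995/12*e4 + 59/2*e124 + 23/4*e134 + 45/2*e234
Summing the partial products and collecting blades:
Answer: 6047/216*e1 - 5201/27*e2 + 2179/72*e3 + 10/9*e4 - 571/18*e123 - 671/18*e124 - 113/12*e134 + 623/6*e234


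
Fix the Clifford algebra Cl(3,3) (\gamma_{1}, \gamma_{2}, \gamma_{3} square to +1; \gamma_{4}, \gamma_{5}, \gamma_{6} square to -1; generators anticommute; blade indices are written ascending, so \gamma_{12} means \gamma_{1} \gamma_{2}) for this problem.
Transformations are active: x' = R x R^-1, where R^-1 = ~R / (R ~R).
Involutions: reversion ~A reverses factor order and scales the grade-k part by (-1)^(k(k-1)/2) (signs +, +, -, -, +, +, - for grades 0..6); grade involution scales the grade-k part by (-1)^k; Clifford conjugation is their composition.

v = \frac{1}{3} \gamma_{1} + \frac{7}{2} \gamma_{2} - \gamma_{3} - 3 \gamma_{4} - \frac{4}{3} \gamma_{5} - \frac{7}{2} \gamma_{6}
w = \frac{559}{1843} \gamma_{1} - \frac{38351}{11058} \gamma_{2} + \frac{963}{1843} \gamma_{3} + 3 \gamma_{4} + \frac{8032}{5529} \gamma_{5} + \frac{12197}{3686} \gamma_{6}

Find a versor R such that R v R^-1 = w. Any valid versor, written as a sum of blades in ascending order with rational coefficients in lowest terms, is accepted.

The midline construction: v and w both square to -\frac{29}{3}, so reflecting in their sum \frac{3520}{5529} \gamma_{1} + \frac{176}{5529} \gamma_{2} - \frac{880}{1843} \gamma_{3} + \frac{220}{1843} \gamma_{5} - \frac{352}{1843} \gamma_{6} exchanges them.
Answer: \frac{3520}{5529} \gamma_{1} + \frac{176}{5529} \gamma_{2} - \frac{880}{1843} \gamma_{3} + \frac{220}{1843} \gamma_{5} - \frac{352}{1843} \gamma_{6}


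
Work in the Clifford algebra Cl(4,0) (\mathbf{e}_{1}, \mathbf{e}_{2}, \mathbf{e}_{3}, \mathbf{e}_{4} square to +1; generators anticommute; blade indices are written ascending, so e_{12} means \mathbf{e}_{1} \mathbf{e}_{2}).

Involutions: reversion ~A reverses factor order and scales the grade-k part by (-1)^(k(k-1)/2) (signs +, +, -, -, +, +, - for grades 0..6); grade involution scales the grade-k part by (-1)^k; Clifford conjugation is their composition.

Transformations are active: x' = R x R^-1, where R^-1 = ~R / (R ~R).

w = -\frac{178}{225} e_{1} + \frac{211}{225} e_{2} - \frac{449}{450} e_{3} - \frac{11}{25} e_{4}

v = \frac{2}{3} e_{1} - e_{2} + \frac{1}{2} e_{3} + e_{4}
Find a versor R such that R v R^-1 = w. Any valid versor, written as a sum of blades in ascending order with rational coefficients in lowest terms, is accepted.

The midline construction: v and w both square to \frac{97}{36}, so reflecting in their sum -\frac{28}{225} e_{1} - \frac{14}{225} e_{2} - \frac{112}{225} e_{3} + \frac{14}{25} e_{4} exchanges them.
Answer: -\frac{28}{225} e_{1} - \frac{14}{225} e_{2} - \frac{112}{225} e_{3} + \frac{14}{25} e_{4}


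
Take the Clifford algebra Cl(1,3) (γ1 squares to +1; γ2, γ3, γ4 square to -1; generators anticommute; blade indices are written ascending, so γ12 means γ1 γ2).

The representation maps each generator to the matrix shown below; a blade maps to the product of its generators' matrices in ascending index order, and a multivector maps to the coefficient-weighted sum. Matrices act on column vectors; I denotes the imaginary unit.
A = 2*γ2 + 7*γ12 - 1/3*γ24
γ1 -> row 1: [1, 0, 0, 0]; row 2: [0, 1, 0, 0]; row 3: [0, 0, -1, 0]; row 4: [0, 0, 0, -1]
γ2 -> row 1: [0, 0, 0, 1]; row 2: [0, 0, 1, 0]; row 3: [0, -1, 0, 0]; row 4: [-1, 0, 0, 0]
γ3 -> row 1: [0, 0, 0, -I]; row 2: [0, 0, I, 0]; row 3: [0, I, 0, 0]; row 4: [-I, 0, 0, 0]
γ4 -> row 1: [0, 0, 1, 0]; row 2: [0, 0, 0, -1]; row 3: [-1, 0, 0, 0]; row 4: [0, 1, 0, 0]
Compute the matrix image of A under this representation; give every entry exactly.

Bivector images (products of the table entries): rho(γ12) = rho(γ1)rho(γ2) = row 1: [0, 0, 0, 1]; row 2: [0, 0, 1, 0]; row 3: [0, 1, 0, 0]; row 4: [1, 0, 0, 0]; rho(γ24) = rho(γ2)rho(γ4) = row 1: [0, 1, 0, 0]; row 2: [-1, 0, 0, 0]; row 3: [0, 0, 0, 1]; row 4: [0, 0, -1, 0].
M = (2)*rho(γ2) + (7)*rho(γ12) + (-1/3)*rho(γ24), summed entrywise:
Answer: row 1: [0, -1/3, 0, 9]; row 2: [1/3, 0, 9, 0]; row 3: [0, 5, 0, -1/3]; row 4: [5, 0, 1/3, 0]


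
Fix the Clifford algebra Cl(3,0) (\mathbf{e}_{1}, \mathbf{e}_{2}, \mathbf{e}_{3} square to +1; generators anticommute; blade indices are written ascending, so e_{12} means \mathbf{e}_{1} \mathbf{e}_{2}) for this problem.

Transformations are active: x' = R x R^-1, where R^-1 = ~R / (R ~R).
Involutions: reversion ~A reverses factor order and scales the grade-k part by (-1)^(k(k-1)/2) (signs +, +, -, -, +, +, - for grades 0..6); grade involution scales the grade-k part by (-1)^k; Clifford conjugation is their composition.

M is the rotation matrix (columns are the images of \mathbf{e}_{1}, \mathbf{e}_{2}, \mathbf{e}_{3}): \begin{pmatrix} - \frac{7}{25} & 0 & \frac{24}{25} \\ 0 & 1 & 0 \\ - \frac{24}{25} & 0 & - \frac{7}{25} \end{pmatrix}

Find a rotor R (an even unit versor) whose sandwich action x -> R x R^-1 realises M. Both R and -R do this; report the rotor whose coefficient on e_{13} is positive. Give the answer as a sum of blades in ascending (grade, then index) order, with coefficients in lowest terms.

Method: write R = a + b12*e_{12} + b13*e_{13} + b23*e_{23} with a^2 + b12^2 + b13^2 + b23^2 = 1 (so R^-1 = ~R). Expanding the columns R e_j ~R gives tr M = 4a^2 - 1 and, from the antisymmetric part, M21 - M12 = -4a*b12, M13 - M31 = 4a*b13, M32 - M23 = -4a*b23.
Here tr M = \frac{11}{25}, so a^2 = (1 + tr M)/4 = \frac{9}{25} and a = ±\frac{3}{5}. Taking a = \frac{3}{5}: M21 - M12 = 0, M13 - M31 = \frac{48}{25}, M32 - M23 = 0, giving b12 = 0, b13 = \frac{4}{5}, b23 = 0, i.e. R = \frac{3}{5} + \frac{4}{5} e_{13}.
Its e_{13} coefficient is already positive.
Answer: \frac{3}{5} + \frac{4}{5} e_{13}. Key observation: the double cover Spin(3) -> SO(3) sends R and -R to the same matrix (trace \frac{11}{25} here), so the stated sign of the e_{13} coefficient is what selects one sheet.


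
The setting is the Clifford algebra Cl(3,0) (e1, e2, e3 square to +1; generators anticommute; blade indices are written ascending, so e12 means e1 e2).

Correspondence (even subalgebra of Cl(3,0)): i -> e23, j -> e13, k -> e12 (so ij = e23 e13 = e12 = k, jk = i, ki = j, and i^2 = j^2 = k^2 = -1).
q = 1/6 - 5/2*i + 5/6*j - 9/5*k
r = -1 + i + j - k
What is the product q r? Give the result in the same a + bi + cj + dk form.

In blades: q = 1/6 - 9/5*e12 + 5/6*e13 - 5/2*e23, r = -1 - e12 + e13 + e23.
Distribute q over r term by term (generator squares from the signature, products reordered to ascending indices): (1/6)*r = -1/6 - 1/6*e12 + 1/6*e13 + 1/6*e23; (-9/5*e12)*r = -9/5 + 9/5*e12 - 9/5*e13 + 9/5*e23; (5/6*e13)*r = -5/6 - 5/6*e12 - 5/6*e13 - 5/6*e23; (-5/2*e23)*r = 5/2 - 5/2*e12 - 5/2*e13 + 5/2*e23.
Sum: -3/10 - 17/10*e12 - 149/30*e13 + 109/30*e23; translating back through the correspondence:
Answer: -3/10 + 109/30*i - 149/30*j - 17/10*k


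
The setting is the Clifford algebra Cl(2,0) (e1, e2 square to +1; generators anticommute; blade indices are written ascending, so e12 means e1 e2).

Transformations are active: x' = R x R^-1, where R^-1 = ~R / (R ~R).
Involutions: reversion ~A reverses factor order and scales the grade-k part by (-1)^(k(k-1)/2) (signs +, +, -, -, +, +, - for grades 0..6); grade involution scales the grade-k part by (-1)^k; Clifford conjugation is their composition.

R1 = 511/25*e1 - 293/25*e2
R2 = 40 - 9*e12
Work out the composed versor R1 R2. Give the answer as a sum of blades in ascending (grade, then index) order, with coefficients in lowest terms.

Distribute over the terms of R1 (each basis-blade product reordered to ascending indices, repeated generators contracted through their squares):
(511/25*e1) R2 = 4088/5*e1 - 4599/25*e2
(-293/25*e2) R2 = -2637/25*e1 - 2344/5*e2
Summing the partial products and collecting blades:
Answer: 17803/25*e1 - 16319/25*e2


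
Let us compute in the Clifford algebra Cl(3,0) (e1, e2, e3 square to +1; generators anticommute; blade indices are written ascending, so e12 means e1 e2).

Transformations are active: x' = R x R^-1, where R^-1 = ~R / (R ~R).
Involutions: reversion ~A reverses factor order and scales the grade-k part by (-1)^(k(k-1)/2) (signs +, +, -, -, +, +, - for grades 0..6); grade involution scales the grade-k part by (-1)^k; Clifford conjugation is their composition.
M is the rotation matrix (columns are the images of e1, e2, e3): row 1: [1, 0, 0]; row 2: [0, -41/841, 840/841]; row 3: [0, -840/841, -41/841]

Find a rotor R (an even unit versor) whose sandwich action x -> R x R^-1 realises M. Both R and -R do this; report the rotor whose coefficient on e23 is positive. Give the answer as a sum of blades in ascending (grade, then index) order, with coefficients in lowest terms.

Method: write R = a + b12*e12 + b13*e13 + b23*e23 with a^2 + b12^2 + b13^2 + b23^2 = 1 (so R^-1 = ~R). Expanding the columns R e_j ~R gives tr M = 4a^2 - 1 and, from the antisymmetric part, M21 - M12 = -4a*b12, M13 - M31 = 4a*b13, M32 - M23 = -4a*b23.
Here tr M = 759/841, so a^2 = (1 + tr M)/4 = 400/841 and a = ±20/29. Taking a = 20/29: M21 - M12 = 0, M13 - M31 = 0, M32 - M23 = -1680/841, giving b12 = 0, b13 = 0, b23 = 21/29, i.e. R = 20/29 + 21/29*e23.
Its e23 coefficient is already positive.
Answer: 20/29 + 21/29*e23. Sheet selection: the two-to-one cover makes ±R indistinguishable at the matrix level (trace 759/841), so uniqueness comes from the required sign on e23.


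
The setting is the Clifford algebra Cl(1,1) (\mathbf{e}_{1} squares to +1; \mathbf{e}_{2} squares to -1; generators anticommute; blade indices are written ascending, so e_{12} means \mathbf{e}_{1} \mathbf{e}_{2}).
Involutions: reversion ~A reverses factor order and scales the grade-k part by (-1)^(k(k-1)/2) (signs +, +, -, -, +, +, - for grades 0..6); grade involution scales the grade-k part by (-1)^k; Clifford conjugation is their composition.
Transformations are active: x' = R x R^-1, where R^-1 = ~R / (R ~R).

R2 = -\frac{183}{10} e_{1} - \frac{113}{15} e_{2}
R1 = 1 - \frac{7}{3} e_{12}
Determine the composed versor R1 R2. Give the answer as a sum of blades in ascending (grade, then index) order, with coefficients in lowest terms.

Distribute over the terms of R1 (each basis-blade product reordered to ascending indices, repeated generators contracted through their squares):
(1) R2 = -\frac{183}{10} e_{1} - \frac{113}{15} e_{2}
(-\frac{7}{3} e_{12}) R2 = -\frac{791}{45} e_{1} - \frac{427}{10} e_{2}
Summing the partial products and collecting blades:
Answer: -\frac{3229}{90} e_{1} - \frac{1507}{30} e_{2}


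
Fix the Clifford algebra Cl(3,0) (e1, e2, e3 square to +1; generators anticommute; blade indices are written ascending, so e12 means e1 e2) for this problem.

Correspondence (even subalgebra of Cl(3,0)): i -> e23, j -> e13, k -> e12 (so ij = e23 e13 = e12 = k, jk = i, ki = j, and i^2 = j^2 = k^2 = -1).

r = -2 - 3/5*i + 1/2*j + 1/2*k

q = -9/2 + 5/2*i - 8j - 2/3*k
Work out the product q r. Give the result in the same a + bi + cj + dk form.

In blades: q = -9/2 - 2/3*e12 - 8*e13 + 5/2*e23, r = -2 + 1/2*e12 + 1/2*e13 - 3/5*e23.
Distribute q over r term by term (generator squares from the signature, products reordered to ascending indices): (-9/2)*r = 9 - 9/4*e12 - 9/4*e13 + 27/10*e23; (-2/3*e12)*r = 1/3 + 4/3*e12 + 2/5*e13 + 1/3*e23; (-8*e13)*r = 4 - 24/5*e12 + 16*e13 - 4*e23; (5/2*e23)*r = 3/2 + 5/4*e12 - 5/4*e13 - 5*e23.
Sum: 89/6 - 67/15*e12 + 129/10*e13 - 179/30*e23; translating back through the correspondence:
Answer: 89/6 - 179/30*i + 129/10*j - 67/15*k


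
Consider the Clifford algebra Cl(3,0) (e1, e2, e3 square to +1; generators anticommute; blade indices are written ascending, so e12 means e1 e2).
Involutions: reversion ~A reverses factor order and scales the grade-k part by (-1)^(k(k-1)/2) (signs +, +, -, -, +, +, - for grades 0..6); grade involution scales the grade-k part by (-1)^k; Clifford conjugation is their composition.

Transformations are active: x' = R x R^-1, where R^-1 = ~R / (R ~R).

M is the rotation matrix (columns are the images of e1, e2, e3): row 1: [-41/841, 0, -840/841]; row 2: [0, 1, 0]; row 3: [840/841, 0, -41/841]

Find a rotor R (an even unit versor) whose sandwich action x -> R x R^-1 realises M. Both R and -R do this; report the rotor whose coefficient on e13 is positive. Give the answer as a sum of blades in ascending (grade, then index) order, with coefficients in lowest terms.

Method: write R = a + b12*e12 + b13*e13 + b23*e23 with a^2 + b12^2 + b13^2 + b23^2 = 1 (so R^-1 = ~R). Expanding the columns R e_j ~R gives tr M = 4a^2 - 1 and, from the antisymmetric part, M21 - M12 = -4a*b12, M13 - M31 = 4a*b13, M32 - M23 = -4a*b23.
Here tr M = 759/841, so a^2 = (1 + tr M)/4 = 400/841 and a = ±20/29. Taking a = 20/29: M21 - M12 = 0, M13 - M31 = -1680/841, M32 - M23 = 0, giving b12 = 0, b13 = -21/29, b23 = 0, i.e. R = 20/29 - 21/29*e13.
Its e13 coefficient is negative, so report the other preimage -R.
Answer: -20/29 + 21/29*e13. Note: both R and -R realise this M (trace 759/841); the covering map identifies them, and the e13-coefficient sign is the tie-breaker.
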